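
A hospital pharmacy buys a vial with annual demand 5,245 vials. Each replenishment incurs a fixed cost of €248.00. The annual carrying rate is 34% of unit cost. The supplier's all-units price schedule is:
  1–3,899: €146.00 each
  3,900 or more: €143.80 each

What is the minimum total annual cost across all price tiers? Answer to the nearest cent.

TC* ≈ €777,133.95

Holding cost per unit per year at price C is H = 0.34·C.
Evaluate total cost at each tier's feasible EOQ or, if the EOQ is below the tier, at the tier's minimum quantity.
EOQ at €146.00 = 228.9 (feasible in tier 1): TC = 5,245×€146.00 + (5,245/228.9)×248 + (228.9/2)×0.34×€146.00 = €777,133.95.
EOQ at €143.80 = 230.7 < 3900, so use break Q=3900: TC = 5,245×€143.80 + (5,245/3900.0)×248 + (3900.0/2)×0.34×€143.80 = €849,903.93.
Lowest total cost among the candidates is at Q = 228.9.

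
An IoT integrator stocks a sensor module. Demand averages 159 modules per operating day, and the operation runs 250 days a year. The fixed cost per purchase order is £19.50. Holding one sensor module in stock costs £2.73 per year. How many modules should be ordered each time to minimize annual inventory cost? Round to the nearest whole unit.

Annual demand D = 159 × 250 = 39,750.
EOQ = √(2DS / H) = √(2 × 39,750 × 19.5 / 2.73).
= √(1,550,250 / 2.73) = √567,857.1429 ≈ 753.563.

Q* ≈ 754 modules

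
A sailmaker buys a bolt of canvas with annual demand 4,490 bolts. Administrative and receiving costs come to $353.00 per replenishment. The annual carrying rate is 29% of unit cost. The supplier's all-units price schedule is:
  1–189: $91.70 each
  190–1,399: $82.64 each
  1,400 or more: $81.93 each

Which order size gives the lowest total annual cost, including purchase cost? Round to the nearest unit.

Holding cost per unit per year at price C is H = 0.29·C.
Evaluate total cost at each tier's feasible EOQ or, if the EOQ is below the tier, at the tier's minimum quantity.
Tier 1 ($91.70): EOQ = 345.3 exceeds tier's upper bound 189, so this tier is dominated.
EOQ at $82.64 = 363.7 (feasible in tier 2): TC = 4,490×$82.64 + (4,490/363.7)×353 + (363.7/2)×0.29×$82.64 = $379,769.65.
EOQ at $81.93 = 365.3 < 1400, so use break Q=1400: TC = 4,490×$81.93 + (4,490/1400.0)×353 + (1400.0/2)×0.29×$81.93 = $385,629.61.
Lowest total cost is $379,769.65 at Q = 363.7.

Q* ≈ 364 bolts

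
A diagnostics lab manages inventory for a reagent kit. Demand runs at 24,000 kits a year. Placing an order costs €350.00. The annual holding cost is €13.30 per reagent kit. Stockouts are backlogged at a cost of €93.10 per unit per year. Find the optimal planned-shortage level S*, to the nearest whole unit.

S* ≈ 150 kits

With planned backorders, Q* = √(2DS/H) · √((H+B)/B).
√(2DS/H) = √(2 × 24,000 × 350 / 13.3) = 1123.903.
√((H+B)/B) = √((13.3+93.1)/93.1) = 1.0690.
Q* ≈ 1201.503.
S* = Q* · H/(H+B) = 1201.503 × 13.3/106.4 ≈ 150.188.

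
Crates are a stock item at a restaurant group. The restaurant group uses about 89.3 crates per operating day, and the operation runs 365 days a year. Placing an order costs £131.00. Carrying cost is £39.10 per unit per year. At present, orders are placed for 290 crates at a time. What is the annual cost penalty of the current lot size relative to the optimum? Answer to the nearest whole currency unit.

Annual demand D = 89.3 × 365 = 32,594.5.
EOQ = √(2DS/H) = √(2 × 32,594.5 × 131 / 39.1) ≈ 467.34.
Cost at Q* = (D/Q*)S + (Q*/2)H = √(2DSH) ≈ £18,273.06.
Cost at Q = 290: (32,594.5/290)×131 + (290/2)×39.1 = £14,723.72 + £5,669.50 = £20,393.22.
Excess = £20,393.22 − £18,273.06 = £2,120.17.

Extra cost ≈ £2,120 per year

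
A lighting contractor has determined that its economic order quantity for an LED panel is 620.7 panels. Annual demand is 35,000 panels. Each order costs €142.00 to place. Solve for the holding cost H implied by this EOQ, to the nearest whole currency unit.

H ≈ €26

Squaring Q* = √(2DS/H) gives Q*² = 2DS/H.
From Q* = √(2DS/H): H = 2DS / Q*² = 2 × 35,000 × 142 / 620.7² = 25.8002.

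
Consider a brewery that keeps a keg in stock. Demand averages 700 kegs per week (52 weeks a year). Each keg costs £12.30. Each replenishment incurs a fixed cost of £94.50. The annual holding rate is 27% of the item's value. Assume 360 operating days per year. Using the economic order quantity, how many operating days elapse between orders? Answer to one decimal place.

Annual demand D = 700 × 52 = 36,400.
Holding cost H = 0.27 × £12.30 = £3.3210 per unit per year.
Q* = √(2DS/H) = √(2 × 36,400 × 94.5 / 3.321) ≈ 1439.29.
Cycle time = Q*/D × 360 = 1439.29 / 36,400 × 360 ≈ 14.235 days.

T ≈ 14.2 days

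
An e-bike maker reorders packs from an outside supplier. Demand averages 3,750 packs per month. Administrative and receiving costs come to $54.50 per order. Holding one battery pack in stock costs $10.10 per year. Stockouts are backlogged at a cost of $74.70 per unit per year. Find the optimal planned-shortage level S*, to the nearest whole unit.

Annual demand D = 3,750 × 12 = 45,000.
With planned backorders, Q* = √(2DS/H) · √((H+B)/B).
√(2DS/H) = √(2 × 45,000 × 54.5 / 10.1) = 696.881.
√((H+B)/B) = √((10.1+74.7)/74.7) = 1.0655.
Q* ≈ 742.500.
S* = Q* · H/(H+B) = 742.500 × 10.1/84.8 ≈ 88.435.

S* ≈ 88 packs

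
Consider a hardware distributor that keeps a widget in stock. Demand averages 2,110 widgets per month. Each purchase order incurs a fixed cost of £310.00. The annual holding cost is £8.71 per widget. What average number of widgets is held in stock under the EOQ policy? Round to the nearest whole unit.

Annual demand D = 2,110 × 12 = 25,320.
The optimal lot size = √(2DS/H) = √(2 × 25,320 × 310 / 8.71) ≈ 1342.51.
Average inventory = Q*/2 ≈ 1342.51 / 2 = 671.257.

Average inventory ≈ 671 widgets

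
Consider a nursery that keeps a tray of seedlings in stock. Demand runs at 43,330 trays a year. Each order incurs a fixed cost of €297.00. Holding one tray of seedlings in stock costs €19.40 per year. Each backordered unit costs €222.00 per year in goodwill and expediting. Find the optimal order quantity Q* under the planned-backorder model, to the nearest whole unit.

Q* ≈ 1,201 trays

With planned backorders, Q* = √(2DS/H) · √((H+B)/B).
√(2DS/H) = √(2 × 43,330 × 297 / 19.4) = 1151.826.
√((H+B)/B) = √((19.4+222)/222) = 1.0428.
Q* ≈ 1201.099.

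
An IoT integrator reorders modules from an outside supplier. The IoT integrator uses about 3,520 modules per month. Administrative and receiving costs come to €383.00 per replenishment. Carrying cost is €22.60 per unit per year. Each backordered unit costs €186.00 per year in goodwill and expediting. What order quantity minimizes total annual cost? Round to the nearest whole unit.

Q* ≈ 1,267 modules

Annual demand D = 3,520 × 12 = 42,240.
With planned backorders, Q* = √(2DS/H) · √((H+B)/B).
√(2DS/H) = √(2 × 42,240 × 383 / 22.6) = 1196.526.
√((H+B)/B) = √((22.6+186)/186) = 1.0590.
Q* ≈ 1267.135.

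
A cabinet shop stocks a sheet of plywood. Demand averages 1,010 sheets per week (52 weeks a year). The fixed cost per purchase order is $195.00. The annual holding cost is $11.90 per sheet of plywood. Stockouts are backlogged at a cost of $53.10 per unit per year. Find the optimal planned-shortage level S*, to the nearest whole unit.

S* ≈ 266 sheets

Annual demand D = 1,010 × 52 = 52,520.
With planned backorders, Q* = √(2DS/H) · √((H+B)/B).
√(2DS/H) = √(2 × 52,520 × 195 / 11.9) = 1311.962.
√((H+B)/B) = √((11.9+53.1)/53.1) = 1.1064.
Q* ≈ 1451.545.
S* = Q* · H/(H+B) = 1451.545 × 11.9/65 ≈ 265.744.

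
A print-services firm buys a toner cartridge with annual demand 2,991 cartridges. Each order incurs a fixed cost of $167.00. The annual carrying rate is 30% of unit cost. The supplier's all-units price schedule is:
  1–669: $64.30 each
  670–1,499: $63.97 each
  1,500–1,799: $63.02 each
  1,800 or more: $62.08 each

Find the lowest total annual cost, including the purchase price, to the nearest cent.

TC* ≈ $196,711.13

Holding cost per unit per year at price C is H = 0.30·C.
Candidates are each tier's EOQ (if it falls in that tier) and each price-break quantity.
EOQ at $64.30 = 227.6 (feasible in tier 1): TC = 2,991×$64.30 + (2,991/227.6)×167 + (227.6/2)×0.30×$64.30 = $196,711.13.
EOQ at $63.97 = 228.2 < 670, so use break Q=670: TC = 2,991×$63.97 + (2,991/670.0)×167 + (670.0/2)×0.30×$63.97 = $198,508.77.
EOQ at $63.02 = 229.9 < 1500, so use break Q=1500: TC = 2,991×$63.02 + (2,991/1500.0)×167 + (1500.0/2)×0.30×$63.02 = $203,005.32.
EOQ at $62.08 = 231.6 < 1800, so use break Q=1800: TC = 2,991×$62.08 + (2,991/1800.0)×167 + (1800.0/2)×0.30×$62.08 = $202,720.38.
Lowest total cost among the candidates is at Q = 227.6.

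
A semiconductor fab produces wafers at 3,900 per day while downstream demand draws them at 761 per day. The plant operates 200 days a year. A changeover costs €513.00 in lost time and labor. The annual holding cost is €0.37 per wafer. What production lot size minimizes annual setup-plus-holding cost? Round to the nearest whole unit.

Q* ≈ 22,899 wafers

Annual demand D = 761 × 200 = 152,200.
Production build-up factor (1 − d/p) = 1 − 761/3,900 = 0.8049.
Q* = √(2DS / (H(1 − d/p))) = √(2 × 152,200 × 513 / (0.37 × 0.8049)).
= √(156,157,200 / 0.2978) ≈ 22899.014.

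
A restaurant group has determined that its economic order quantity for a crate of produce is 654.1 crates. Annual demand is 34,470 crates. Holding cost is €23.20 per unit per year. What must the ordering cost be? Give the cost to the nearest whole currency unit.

S ≈ €144

The basic EOQ model gives Q* = √(2DS/H); rearrange for the unknown.
From Q* = √(2DS/H): S = Q*²H / (2D) = 654.1² × 23.2 / (2 × 34,470) = 143.9809.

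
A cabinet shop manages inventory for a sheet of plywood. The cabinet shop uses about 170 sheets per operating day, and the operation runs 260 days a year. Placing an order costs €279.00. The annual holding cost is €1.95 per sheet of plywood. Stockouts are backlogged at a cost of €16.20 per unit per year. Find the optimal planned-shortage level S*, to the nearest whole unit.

S* ≈ 404 sheets

Annual demand D = 170 × 260 = 44,200.
With planned backorders, Q* = √(2DS/H) · √((H+B)/B).
√(2DS/H) = √(2 × 44,200 × 279 / 1.95) = 3556.403.
√((H+B)/B) = √((1.95+16.2)/16.2) = 1.0585.
Q* ≈ 3764.365.
S* = Q* · H/(H+B) = 3764.365 × 1.95/18.15 ≈ 404.436.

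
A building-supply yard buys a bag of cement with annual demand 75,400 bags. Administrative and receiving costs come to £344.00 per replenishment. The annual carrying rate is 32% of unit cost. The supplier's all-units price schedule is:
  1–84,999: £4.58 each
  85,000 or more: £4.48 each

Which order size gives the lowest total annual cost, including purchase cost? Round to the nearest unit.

Holding cost per unit per year at price C is H = 0.32·C.
Candidates are each tier's EOQ (if it falls in that tier) and each price-break quantity.
EOQ at £4.58 = 5949.4 (feasible in tier 1): TC = 75,400×£4.58 + (75,400/5949.4)×344 + (5949.4/2)×0.32×£4.58 = £354,051.42.
EOQ at £4.48 = 6015.4 < 85000, so use break Q=85000: TC = 75,400×£4.48 + (75,400/85000.0)×344 + (85000.0/2)×0.32×£4.48 = £399,025.15.
Lowest total cost is £354,051.42 at Q = 5949.4.

Q* ≈ 5,949 bags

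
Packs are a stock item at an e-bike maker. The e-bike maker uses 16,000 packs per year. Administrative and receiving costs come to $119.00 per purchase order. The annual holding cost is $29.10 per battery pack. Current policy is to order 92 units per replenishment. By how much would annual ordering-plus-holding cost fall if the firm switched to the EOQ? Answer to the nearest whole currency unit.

Extra cost ≈ $11,507 per year

EOQ = √(2DS/H) = √(2 × 16,000 × 119 / 29.1) ≈ 361.74.
Cost at Q* = (D/Q*)S + (Q*/2)H = √(2DSH) ≈ $10,526.77.
Cost at Q = 92: (16,000/92)×119 + (92/2)×29.1 = $20,695.65 + $1,338.60 = $22,034.25.
Excess = $22,034.25 − $10,526.77 = $11,507.49.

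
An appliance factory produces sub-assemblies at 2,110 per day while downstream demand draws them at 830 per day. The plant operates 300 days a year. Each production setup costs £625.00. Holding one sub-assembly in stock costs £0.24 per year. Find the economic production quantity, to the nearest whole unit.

Q* ≈ 46,237 sub-assemblies

Annual demand D = 830 × 300 = 249,000.
Production build-up factor (1 − d/p) = 1 − 830/2,110 = 0.6066.
Q* = √(2DS / (H(1 − d/p))) = √(2 × 249,000 × 625 / (0.24 × 0.6066)).
= √(311,250,000 / 0.1456) ≈ 46236.537.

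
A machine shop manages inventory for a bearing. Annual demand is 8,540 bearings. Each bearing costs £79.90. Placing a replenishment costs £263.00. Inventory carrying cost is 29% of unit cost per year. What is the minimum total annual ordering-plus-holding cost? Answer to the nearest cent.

Holding cost H = 0.29 × £79.90 = £23.1710 per unit per year.
EOQ = √(2DS/H) = √(2 × 8,540 × 263 / 23.171) ≈ 440.30.
At Q*, ordering cost (D/Q*)S equals holding cost (Q*/2)H, each = √(DSH/2).
Minimum total = √(2DSH) = √(2 × 8,540 × 263 × 23.171) ≈ 10202.209.

TC* ≈ £10,202.21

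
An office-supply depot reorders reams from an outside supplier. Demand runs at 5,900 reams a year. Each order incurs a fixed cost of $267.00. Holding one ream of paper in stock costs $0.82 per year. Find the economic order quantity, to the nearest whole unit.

EOQ = √(2DS / H) = √(2 × 5,900 × 267 / 0.82).
= √(3,150,600 / 0.82) = √3,842,195.122 ≈ 1960.152.

Q* ≈ 1,960 reams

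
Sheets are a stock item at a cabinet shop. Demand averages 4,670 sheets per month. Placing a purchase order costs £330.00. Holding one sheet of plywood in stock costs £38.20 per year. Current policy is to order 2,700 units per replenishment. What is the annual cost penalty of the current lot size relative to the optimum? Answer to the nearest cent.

Extra cost ≈ £20,831.03 per year

Annual demand D = 4,670 × 12 = 56,040.
EOQ = √(2DS/H) = √(2 × 56,040 × 330 / 38.2) ≈ 983.99.
Cost at Q* = (D/Q*)S + (Q*/2)H = √(2DSH) ≈ £37,588.30.
Cost at Q = 2,700: (56,040/2,700)×330 + (2,700/2)×38.2 = £6,849.33 + £51,570.00 = £58,419.33.
Excess = £58,419.33 − £37,588.30 = £20,831.03.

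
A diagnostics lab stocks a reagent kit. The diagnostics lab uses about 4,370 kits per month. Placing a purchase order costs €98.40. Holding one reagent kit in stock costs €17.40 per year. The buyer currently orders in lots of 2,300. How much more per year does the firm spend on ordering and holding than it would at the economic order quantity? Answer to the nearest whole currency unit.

Extra cost ≈ €8,853 per year

Annual demand D = 4,370 × 12 = 52,440.
EOQ = √(2DS/H) = √(2 × 52,440 × 98.4 / 17.4) ≈ 770.14.
Cost at Q* = (D/Q*)S + (Q*/2)H = √(2DSH) ≈ €13,400.42.
Cost at Q = 2,300: (52,440/2,300)×98.4 + (2,300/2)×17.4 = €2,243.52 + €20,010.00 = €22,253.52.
Excess = €22,253.52 − €13,400.42 = €8,853.10.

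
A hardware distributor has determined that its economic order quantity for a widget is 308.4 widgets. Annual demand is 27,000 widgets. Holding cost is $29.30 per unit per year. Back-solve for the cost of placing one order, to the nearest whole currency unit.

Squaring Q* = √(2DS/H) gives Q*² = 2DS/H.
From Q* = √(2DS/H): S = Q*²H / (2D) = 308.4² × 29.3 / (2 × 27,000) = 51.6063.

S ≈ $52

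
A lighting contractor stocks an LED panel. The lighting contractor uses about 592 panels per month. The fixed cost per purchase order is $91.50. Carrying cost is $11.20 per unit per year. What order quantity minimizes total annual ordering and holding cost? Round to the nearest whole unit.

Q* ≈ 341 panels

Annual demand D = 592 × 12 = 7,104.
EOQ = √(2DS / H) = √(2 × 7,104 × 91.5 / 11.2).
= √(1,300,032 / 11.2) = √116,074.2857 ≈ 340.697.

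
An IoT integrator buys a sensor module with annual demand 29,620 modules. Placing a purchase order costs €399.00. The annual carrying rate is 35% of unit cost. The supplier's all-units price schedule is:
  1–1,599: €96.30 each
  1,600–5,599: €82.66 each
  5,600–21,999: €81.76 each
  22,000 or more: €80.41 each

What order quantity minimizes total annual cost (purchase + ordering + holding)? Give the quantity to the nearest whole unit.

Holding cost per unit per year at price C is H = 0.35·C.
For each price level, check whether its EOQ is feasible; otherwise the best quantity at that price is the breakpoint.
EOQ at €96.30 = 837.4 (feasible in tier 1): TC = 29,620×€96.30 + (29,620/837.4)×399 + (837.4/2)×0.35×€96.30 = €2,880,631.47.
EOQ at €82.66 = 903.9 < 1600, so use break Q=1600: TC = 29,620×€82.66 + (29,620/1600.0)×399 + (1600.0/2)×0.35×€82.66 = €2,478,920.49.
EOQ at €81.76 = 908.8 < 5600, so use break Q=5600: TC = 29,620×€81.76 + (29,620/5600.0)×399 + (5600.0/2)×0.35×€81.76 = €2,503,966.42.
EOQ at €80.41 = 916.4 < 22000, so use break Q=22000: TC = 29,620×€80.41 + (29,620/22000.0)×399 + (22000.0/2)×0.35×€80.41 = €2,691,859.90.
Lowest total cost is €2,478,920.49 at Q = 1600.0.

Q* ≈ 1,600 modules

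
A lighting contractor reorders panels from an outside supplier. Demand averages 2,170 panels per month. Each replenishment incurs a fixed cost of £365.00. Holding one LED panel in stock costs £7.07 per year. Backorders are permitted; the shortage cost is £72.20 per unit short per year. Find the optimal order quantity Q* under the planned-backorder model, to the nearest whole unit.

Q* ≈ 1,718 panels

Annual demand D = 2,170 × 12 = 26,040.
With planned backorders, Q* = √(2DS/H) · √((H+B)/B).
√(2DS/H) = √(2 × 26,040 × 365 / 7.07) = 1639.730.
√((H+B)/B) = √((7.07+72.2)/72.2) = 1.0478.
Q* ≈ 1718.138.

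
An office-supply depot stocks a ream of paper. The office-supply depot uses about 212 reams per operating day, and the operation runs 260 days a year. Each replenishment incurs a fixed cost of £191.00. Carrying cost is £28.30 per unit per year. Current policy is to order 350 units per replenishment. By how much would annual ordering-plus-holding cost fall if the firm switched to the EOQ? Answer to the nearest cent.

Annual demand D = 212 × 260 = 55,120.
EOQ = √(2DS/H) = √(2 × 55,120 × 191 / 28.3) ≈ 862.57.
Cost at Q* = (D/Q*)S + (Q*/2)H = √(2DSH) ≈ £24,410.66.
Cost at Q = 350: (55,120/350)×191 + (350/2)×28.3 = £30,079.77 + £4,952.50 = £35,032.27.
Excess = £35,032.27 − £24,410.66 = £10,621.61.

Extra cost ≈ £10,621.61 per year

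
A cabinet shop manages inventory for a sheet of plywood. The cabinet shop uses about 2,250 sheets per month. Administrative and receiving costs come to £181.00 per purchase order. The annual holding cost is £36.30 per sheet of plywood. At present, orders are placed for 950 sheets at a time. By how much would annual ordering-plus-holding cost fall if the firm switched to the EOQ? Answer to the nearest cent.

Annual demand D = 2,250 × 12 = 27,000.
EOQ = √(2DS/H) = √(2 × 27,000 × 181 / 36.3) ≈ 518.90.
Cost at Q* = (D/Q*)S + (Q*/2)H = √(2DSH) ≈ £18,836.03.
Cost at Q = 950: (27,000/950)×181 + (950/2)×36.3 = £5,144.21 + £17,242.50 = £22,386.71.
Excess = £22,386.71 − £18,836.03 = £3,550.68.

Extra cost ≈ £3,550.68 per year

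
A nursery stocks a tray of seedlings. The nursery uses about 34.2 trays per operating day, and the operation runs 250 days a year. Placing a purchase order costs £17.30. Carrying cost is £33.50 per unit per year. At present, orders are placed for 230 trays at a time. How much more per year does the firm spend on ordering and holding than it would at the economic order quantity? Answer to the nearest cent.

Annual demand D = 34.2 × 250 = 8,550.
EOQ = √(2DS/H) = √(2 × 8,550 × 17.3 / 33.5) ≈ 93.97.
Cost at Q* = (D/Q*)S + (Q*/2)H = √(2DSH) ≈ £3,148.06.
Cost at Q = 230: (8,550/230)×17.3 + (230/2)×33.5 = £643.11 + £3,852.50 = £4,495.61.
Excess = £4,495.61 − £3,148.06 = £1,347.55.

Extra cost ≈ £1,347.55 per year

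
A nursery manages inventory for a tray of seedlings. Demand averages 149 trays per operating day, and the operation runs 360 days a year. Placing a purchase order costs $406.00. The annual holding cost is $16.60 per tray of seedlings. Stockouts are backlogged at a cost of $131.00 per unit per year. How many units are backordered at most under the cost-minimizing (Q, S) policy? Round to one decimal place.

Annual demand D = 149 × 360 = 53,640.
With planned backorders, Q* = √(2DS/H) · √((H+B)/B).
√(2DS/H) = √(2 × 53,640 × 406 / 16.6) = 1619.826.
√((H+B)/B) = √((16.6+131)/131) = 1.0615.
Q* ≈ 1719.396.
S* = Q* · H/(H+B) = 1719.396 × 16.6/147.6 ≈ 193.374.

S* ≈ 193.4 trays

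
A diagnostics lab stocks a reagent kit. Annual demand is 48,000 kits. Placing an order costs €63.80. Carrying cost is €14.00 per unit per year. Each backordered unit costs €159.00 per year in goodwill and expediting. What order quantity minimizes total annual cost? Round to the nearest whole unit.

With planned backorders, Q* = √(2DS/H) · √((H+B)/B).
√(2DS/H) = √(2 × 48,000 × 63.8 / 14) = 661.427.
√((H+B)/B) = √((14+159)/159) = 1.0431.
Q* ≈ 689.932.

Q* ≈ 690 kits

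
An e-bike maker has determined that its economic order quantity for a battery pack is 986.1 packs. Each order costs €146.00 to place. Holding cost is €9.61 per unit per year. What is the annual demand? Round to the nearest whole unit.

Invert the EOQ relation Q*² = 2DS/H.
From Q* = √(2DS/H): D = Q*²H / (2S) = 986.1² × 9.61 / (2 × 146) = 32002.393.

D ≈ 32,002 packs per year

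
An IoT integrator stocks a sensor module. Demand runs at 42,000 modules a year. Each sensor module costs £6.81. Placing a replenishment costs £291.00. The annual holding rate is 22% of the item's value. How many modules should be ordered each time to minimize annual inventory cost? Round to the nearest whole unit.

Q* ≈ 4,039 modules

Holding cost H = 0.22 × £6.81 = £1.4982 per unit per year.
EOQ = √(2DS / H) = √(2 × 42,000 × 291 / 1.4982).
= √(24,444,000 / 1.4982) = √16,315,578.6944 ≈ 4039.255.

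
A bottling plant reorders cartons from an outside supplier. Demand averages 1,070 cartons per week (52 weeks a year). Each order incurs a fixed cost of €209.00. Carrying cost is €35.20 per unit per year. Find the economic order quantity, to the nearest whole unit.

Annual demand D = 1,070 × 52 = 55,640.
EOQ = √(2DS / H) = √(2 × 55,640 × 209 / 35.2).
= √(23,257,520 / 35.2) = √660,725 ≈ 812.850.

Q* ≈ 813 cartons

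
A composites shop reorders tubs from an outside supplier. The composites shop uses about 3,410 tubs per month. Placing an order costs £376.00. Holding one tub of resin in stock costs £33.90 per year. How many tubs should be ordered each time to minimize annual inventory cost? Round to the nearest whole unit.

Q* ≈ 953 tubs

Annual demand D = 3,410 × 12 = 40,920.
EOQ = √(2DS / H) = √(2 × 40,920 × 376 / 33.9).
= √(30,771,840 / 33.9) = √907,723.8938 ≈ 952.745.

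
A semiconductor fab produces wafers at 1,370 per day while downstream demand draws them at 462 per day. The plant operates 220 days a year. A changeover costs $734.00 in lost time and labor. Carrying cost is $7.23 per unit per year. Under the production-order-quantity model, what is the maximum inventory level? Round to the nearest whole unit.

I_max ≈ 3,698 wafers

Annual demand D = 462 × 220 = 101,640.
Production build-up factor (1 − d/p) = 1 − 462/1,370 = 0.6628.
Q* = √(2DS / (H(1 − d/p))) = √(2 × 101,640 × 734 / (7.23 × 0.6628)).
= √(149,207,520 / 4.7919) ≈ 5580.120.
Maximum inventory = Q*(1 − d/p) = 5580.120 × 0.6628 ≈ 3698.357.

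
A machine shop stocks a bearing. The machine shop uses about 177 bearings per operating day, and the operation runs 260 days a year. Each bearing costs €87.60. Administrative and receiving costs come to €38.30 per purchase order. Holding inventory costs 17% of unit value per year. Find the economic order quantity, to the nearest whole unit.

Q* ≈ 487 bearings

Annual demand D = 177 × 260 = 46,020.
Holding cost H = 0.17 × €87.60 = €14.8920 per unit per year.
EOQ = √(2DS / H) = √(2 × 46,020 × 38.3 / 14.892).
= √(3,525,132 / 14.892) = √236,713.1346 ≈ 486.532.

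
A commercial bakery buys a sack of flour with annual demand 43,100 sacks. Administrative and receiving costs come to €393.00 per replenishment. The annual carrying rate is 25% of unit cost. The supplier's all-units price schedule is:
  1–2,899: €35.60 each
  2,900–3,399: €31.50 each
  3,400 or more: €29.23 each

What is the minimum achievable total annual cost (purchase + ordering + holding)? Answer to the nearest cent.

TC* ≈ €1,277,217.60

Holding cost per unit per year at price C is H = 0.25·C.
For each price level, check whether its EOQ is feasible; otherwise the best quantity at that price is the breakpoint.
EOQ at €35.60 = 1951.0 (feasible in tier 1): TC = 43,100×€35.60 + (43,100/1951.0)×393 + (1951.0/2)×0.25×€35.60 = €1,551,723.81.
EOQ at €31.50 = 2074.1 < 2900, so use break Q=2900: TC = 43,100×€31.50 + (43,100/2900.0)×393 + (2900.0/2)×0.25×€31.50 = €1,374,909.54.
EOQ at €29.23 = 2153.1 < 3400, so use break Q=3400: TC = 43,100×€29.23 + (43,100/3400.0)×393 + (3400.0/2)×0.25×€29.23 = €1,277,217.60.
Lowest total cost among the candidates is at Q = 3400.0.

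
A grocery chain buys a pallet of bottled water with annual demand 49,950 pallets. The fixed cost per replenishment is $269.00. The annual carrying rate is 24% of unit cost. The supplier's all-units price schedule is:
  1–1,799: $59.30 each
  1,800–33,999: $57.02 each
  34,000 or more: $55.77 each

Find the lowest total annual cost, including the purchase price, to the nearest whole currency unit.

Holding cost per unit per year at price C is H = 0.24·C.
For each price level, check whether its EOQ is feasible; otherwise the best quantity at that price is the breakpoint.
EOQ at $59.30 = 1374.1 (feasible in tier 1): TC = 49,950×$59.30 + (49,950/1374.1)×269 + (1374.1/2)×0.24×$59.30 = $2,981,591.53.
EOQ at $57.02 = 1401.3 < 1800, so use break Q=1800: TC = 49,950×$57.02 + (49,950/1800.0)×269 + (1800.0/2)×0.24×$57.02 = $2,867,930.07.
EOQ at $55.77 = 1416.9 < 34000, so use break Q=34000: TC = 49,950×$55.77 + (49,950/34000.0)×269 + (34000.0/2)×0.24×$55.77 = $3,013,648.29.
Lowest total cost among the candidates is at Q = 1800.0.

TC* ≈ $2,867,930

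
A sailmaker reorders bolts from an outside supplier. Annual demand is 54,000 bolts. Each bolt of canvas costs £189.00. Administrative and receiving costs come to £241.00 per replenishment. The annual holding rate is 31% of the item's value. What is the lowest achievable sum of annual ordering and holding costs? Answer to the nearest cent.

TC* ≈ £39,051.00

Holding cost H = 0.31 × £189.00 = £58.5900 per unit per year.
EOQ = √(2DS/H) = √(2 × 54,000 × 241 / 58.59) ≈ 666.51.
At Q*, ordering cost (D/Q*)S equals holding cost (Q*/2)H, each = √(DSH/2).
Minimum total = √(2DSH) = √(2 × 54,000 × 241 × 58.59) ≈ 39050.999.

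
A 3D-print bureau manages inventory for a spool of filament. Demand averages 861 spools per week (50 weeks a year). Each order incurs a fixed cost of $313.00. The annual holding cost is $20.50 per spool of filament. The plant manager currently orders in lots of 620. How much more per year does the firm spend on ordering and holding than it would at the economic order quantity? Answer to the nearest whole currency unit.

Annual demand D = 861 × 50 = 43,050.
EOQ = √(2DS/H) = √(2 × 43,050 × 313 / 20.5) ≈ 1146.56.
Cost at Q* = (D/Q*)S + (Q*/2)H = √(2DSH) ≈ $23,504.48.
Cost at Q = 620: (43,050/620)×313 + (620/2)×20.5 = $21,733.31 + $6,355.00 = $28,088.31.
Excess = $28,088.31 − $23,504.48 = $4,583.82.

Extra cost ≈ $4,584 per year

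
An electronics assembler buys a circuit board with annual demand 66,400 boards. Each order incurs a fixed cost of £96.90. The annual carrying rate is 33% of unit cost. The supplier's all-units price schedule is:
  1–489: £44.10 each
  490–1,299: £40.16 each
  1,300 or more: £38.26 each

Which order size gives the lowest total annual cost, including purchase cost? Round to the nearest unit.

Holding cost per unit per year at price C is H = 0.33·C.
For each price level, check whether its EOQ is feasible; otherwise the best quantity at that price is the breakpoint.
Tier 1 (£44.10): EOQ = 940.3 exceeds tier's upper bound 489, so this tier is dominated.
EOQ at £40.16 = 985.4 (feasible in tier 2): TC = 66,400×£40.16 + (66,400/985.4)×96.9 + (985.4/2)×0.33×£40.16 = £2,679,683.15.
EOQ at £38.26 = 1009.6 < 1300, so use break Q=1300: TC = 66,400×£38.26 + (66,400/1300.0)×96.9 + (1300.0/2)×0.33×£38.26 = £2,553,620.12.
Lowest total cost is £2,553,620.12 at Q = 1300.0.

Q* ≈ 1,300 boards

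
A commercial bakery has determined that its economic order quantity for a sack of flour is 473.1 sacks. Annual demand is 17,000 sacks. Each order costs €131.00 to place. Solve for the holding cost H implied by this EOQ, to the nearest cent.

Invert the EOQ relation Q*² = 2DS/H.
From Q* = √(2DS/H): H = 2DS / Q*² = 2 × 17,000 × 131 / 473.1² = 19.8996.

H ≈ €19.90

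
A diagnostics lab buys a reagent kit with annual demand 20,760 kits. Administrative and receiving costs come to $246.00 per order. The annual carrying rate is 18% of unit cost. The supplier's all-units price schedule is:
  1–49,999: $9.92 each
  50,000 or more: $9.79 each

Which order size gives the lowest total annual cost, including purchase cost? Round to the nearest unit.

Holding cost per unit per year at price C is H = 0.18·C.
Evaluate total cost at each tier's feasible EOQ or, if the EOQ is below the tier, at the tier's minimum quantity.
EOQ at $9.92 = 2391.7 (feasible in tier 1): TC = 20,760×$9.92 + (20,760/2391.7)×246 + (2391.7/2)×0.18×$9.92 = $210,209.79.
EOQ at $9.79 = 2407.5 < 50000, so use break Q=50000: TC = 20,760×$9.79 + (20,760/50000.0)×246 + (50000.0/2)×0.18×$9.79 = $247,397.54.
Lowest total cost is $210,209.79 at Q = 2391.7.

Q* ≈ 2,392 kits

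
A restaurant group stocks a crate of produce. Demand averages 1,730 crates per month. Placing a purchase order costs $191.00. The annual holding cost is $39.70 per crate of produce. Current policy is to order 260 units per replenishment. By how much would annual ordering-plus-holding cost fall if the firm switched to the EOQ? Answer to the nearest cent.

Annual demand D = 1,730 × 12 = 20,760.
EOQ = √(2DS/H) = √(2 × 20,760 × 191 / 39.7) ≈ 446.94.
Cost at Q* = (D/Q*)S + (Q*/2)H = √(2DSH) ≈ $17,743.55.
Cost at Q = 260: (20,760/260)×191 + (260/2)×39.7 = $15,250.62 + $5,161.00 = $20,411.62.
Excess = $20,411.62 − $17,743.55 = $2,668.06.

Extra cost ≈ $2,668.06 per year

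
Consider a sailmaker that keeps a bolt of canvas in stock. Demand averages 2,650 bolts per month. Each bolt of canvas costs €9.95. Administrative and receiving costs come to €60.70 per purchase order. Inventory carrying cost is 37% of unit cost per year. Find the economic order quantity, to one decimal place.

Q* ≈ 1,024.0 bolts

Annual demand D = 2,650 × 12 = 31,800.
Holding cost H = 0.37 × €9.95 = €3.6815 per unit per year.
EOQ = √(2DS / H) = √(2 × 31,800 × 60.7 / 3.6815).
= √(3,860,520 / 3.6815) = √1,048,626.9184 ≈ 1024.025.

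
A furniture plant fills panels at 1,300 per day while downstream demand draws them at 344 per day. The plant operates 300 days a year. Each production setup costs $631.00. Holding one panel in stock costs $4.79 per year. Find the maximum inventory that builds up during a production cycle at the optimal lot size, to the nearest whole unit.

Annual demand D = 344 × 300 = 103,200.
Production build-up factor (1 − d/p) = 1 − 344/1,300 = 0.7354.
Q* = √(2DS / (H(1 − d/p))) = √(2 × 103,200 × 631 / (4.79 × 0.7354)).
= √(130,238,400 / 3.5225) ≈ 6080.573.
Maximum inventory = Q*(1 − d/p) = 6080.573 × 0.7354 ≈ 4471.560.

I_max ≈ 4,472 panels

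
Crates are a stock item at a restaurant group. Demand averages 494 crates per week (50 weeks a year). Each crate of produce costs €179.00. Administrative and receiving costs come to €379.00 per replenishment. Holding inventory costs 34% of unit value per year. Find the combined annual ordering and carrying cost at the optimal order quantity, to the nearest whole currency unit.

TC* ≈ €33,756

Annual demand D = 494 × 50 = 24,700.
Holding cost H = 0.34 × €179.00 = €60.8600 per unit per year.
EOQ = √(2DS/H) = √(2 × 24,700 × 379 / 60.86) ≈ 554.65.
At the optimum the two cost components are equal, so total cost = 2·(Q*/2)H = Q*·H.
Minimum total = √(2DSH) = √(2 × 24,700 × 379 × 60.86) ≈ 33755.850.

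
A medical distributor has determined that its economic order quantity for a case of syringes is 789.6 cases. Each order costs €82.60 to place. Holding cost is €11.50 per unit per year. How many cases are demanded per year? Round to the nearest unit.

The basic EOQ model gives Q* = √(2DS/H); rearrange for the unknown.
From Q* = √(2DS/H): D = Q*²H / (2S) = 789.6² × 11.5 / (2 × 82.6) = 43401.234.

D ≈ 43,401 cases per year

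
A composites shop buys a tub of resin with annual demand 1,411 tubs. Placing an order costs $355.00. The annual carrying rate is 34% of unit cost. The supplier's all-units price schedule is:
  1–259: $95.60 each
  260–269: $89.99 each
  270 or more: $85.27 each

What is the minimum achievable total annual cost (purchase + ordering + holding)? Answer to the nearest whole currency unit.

TC* ≈ $126,085

Holding cost per unit per year at price C is H = 0.34·C.
Candidates are each tier's EOQ (if it falls in that tier) and each price-break quantity.
EOQ at $95.60 = 175.6 (feasible in tier 1): TC = 1,411×$95.60 + (1,411/175.6)×355 + (175.6/2)×0.34×$95.60 = $140,597.99.
EOQ at $89.99 = 180.9 < 260, so use break Q=260: TC = 1,411×$89.99 + (1,411/260.0)×355 + (260.0/2)×0.34×$89.99 = $132,880.01.
EOQ at $85.27 = 185.9 < 270, so use break Q=270: TC = 1,411×$85.27 + (1,411/270.0)×355 + (270.0/2)×0.34×$85.27 = $126,085.07.
Lowest total cost among the candidates is at Q = 270.0.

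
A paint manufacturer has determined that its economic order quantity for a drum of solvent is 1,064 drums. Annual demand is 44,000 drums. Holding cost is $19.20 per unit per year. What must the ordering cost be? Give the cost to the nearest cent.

S ≈ $247.00

Squaring Q* = √(2DS/H) gives Q*² = 2DS/H.
From Q* = √(2DS/H): S = Q*²H / (2D) = 1,064² × 19.2 / (2 × 44,000) = 247.0028.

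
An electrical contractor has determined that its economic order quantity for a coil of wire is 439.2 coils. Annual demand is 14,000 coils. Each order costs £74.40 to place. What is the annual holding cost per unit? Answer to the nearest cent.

H ≈ £10.80

The basic EOQ model gives Q* = √(2DS/H); rearrange for the unknown.
From Q* = √(2DS/H): H = 2DS / Q*² = 2 × 14,000 × 74.4 / 439.2² = 10.7996.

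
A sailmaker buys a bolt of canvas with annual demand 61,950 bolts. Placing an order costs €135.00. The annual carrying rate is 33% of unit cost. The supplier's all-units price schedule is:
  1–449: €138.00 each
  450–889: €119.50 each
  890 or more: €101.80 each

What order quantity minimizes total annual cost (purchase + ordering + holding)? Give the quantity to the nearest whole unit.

Holding cost per unit per year at price C is H = 0.33·C.
Evaluate total cost at each tier's feasible EOQ or, if the EOQ is below the tier, at the tier's minimum quantity.
Tier 1 (€138.00): EOQ = 606.0 exceeds tier's upper bound 449, so this tier is dominated.
EOQ at €119.50 = 651.3 (feasible in tier 2): TC = 61,950×€119.50 + (61,950/651.3)×135 + (651.3/2)×0.33×€119.50 = €7,428,707.86.
EOQ at €101.80 = 705.6 < 890, so use break Q=890: TC = 61,950×€101.80 + (61,950/890.0)×135 + (890.0/2)×0.33×€101.80 = €6,330,856.24.
Lowest total cost is €6,330,856.24 at Q = 890.0.

Q* ≈ 890 bolts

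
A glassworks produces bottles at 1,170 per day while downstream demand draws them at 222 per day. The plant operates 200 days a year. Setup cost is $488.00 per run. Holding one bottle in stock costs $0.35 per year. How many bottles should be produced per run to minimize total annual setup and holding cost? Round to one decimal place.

Q* ≈ 12,361.5 bottles

Annual demand D = 222 × 200 = 44,400.
Production build-up factor (1 − d/p) = 1 − 222/1,170 = 0.8103.
Q* = √(2DS / (H(1 − d/p))) = √(2 × 44,400 × 488 / (0.35 × 0.8103)).
= √(43,334,400 / 0.2836) ≈ 12361.499.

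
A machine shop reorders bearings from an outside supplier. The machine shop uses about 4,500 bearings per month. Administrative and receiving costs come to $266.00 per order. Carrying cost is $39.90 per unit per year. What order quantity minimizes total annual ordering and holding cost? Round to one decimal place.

Q* ≈ 848.5 bearings

Annual demand D = 4,500 × 12 = 54,000.
EOQ = √(2DS / H) = √(2 × 54,000 × 266 / 39.9).
= √(28,728,000 / 39.9) = √720,000 ≈ 848.528.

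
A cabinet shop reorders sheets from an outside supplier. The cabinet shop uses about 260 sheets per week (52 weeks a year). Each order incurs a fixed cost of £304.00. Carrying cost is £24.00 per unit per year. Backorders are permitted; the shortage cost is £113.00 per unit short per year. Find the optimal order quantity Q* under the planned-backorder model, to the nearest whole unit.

Q* ≈ 644 sheets

Annual demand D = 260 × 52 = 13,520.
With planned backorders, Q* = √(2DS/H) · √((H+B)/B).
√(2DS/H) = √(2 × 13,520 × 304 / 24) = 585.241.
√((H+B)/B) = √((24+113)/113) = 1.1011.
Q* ≈ 644.400.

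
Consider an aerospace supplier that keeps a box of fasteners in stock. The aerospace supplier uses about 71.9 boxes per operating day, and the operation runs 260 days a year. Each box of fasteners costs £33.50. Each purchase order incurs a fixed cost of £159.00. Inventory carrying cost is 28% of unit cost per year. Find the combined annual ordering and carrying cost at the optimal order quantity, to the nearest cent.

Annual demand D = 71.9 × 260 = 18,694.
Holding cost H = 0.28 × £33.50 = £9.3800 per unit per year.
EOQ = √(2DS/H) = √(2 × 18,694 × 159 / 9.38) ≈ 796.09.
At the optimum the two cost components are equal, so total cost = 2·(Q*/2)H = Q*·H.
Minimum total = √(2DSH) = √(2 × 18,694 × 159 × 9.38) ≈ 7467.343.

TC* ≈ £7,467.34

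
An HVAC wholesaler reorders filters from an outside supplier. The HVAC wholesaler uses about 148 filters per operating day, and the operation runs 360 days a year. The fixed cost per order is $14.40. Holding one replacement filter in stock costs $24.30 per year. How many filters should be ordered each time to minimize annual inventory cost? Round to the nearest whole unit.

Q* ≈ 251 filters

Annual demand D = 148 × 360 = 53,280.
EOQ = √(2DS / H) = √(2 × 53,280 × 14.4 / 24.3).
= √(1,534,464 / 24.3) = √63,146.6667 ≈ 251.290.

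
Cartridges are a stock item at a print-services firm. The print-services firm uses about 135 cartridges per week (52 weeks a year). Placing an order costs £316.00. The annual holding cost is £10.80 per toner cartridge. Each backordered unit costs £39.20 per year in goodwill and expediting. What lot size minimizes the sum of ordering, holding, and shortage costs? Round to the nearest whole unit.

Annual demand D = 135 × 52 = 7,020.
With planned backorders, Q* = √(2DS/H) · √((H+B)/B).
√(2DS/H) = √(2 × 7,020 × 316 / 10.8) = 640.937.
√((H+B)/B) = √((10.8+39.2)/39.2) = 1.1294.
Q* ≈ 723.864.

Q* ≈ 724 cartridges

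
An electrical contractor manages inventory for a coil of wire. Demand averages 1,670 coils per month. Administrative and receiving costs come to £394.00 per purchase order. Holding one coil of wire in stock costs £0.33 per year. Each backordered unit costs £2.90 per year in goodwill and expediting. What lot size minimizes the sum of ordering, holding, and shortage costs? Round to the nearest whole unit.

Annual demand D = 1,670 × 12 = 20,040.
With planned backorders, Q* = √(2DS/H) · √((H+B)/B).
√(2DS/H) = √(2 × 20,040 × 394 / 0.33) = 6917.593.
√((H+B)/B) = √((0.33+2.9)/2.9) = 1.0554.
Q* ≈ 7300.578.

Q* ≈ 7,301 coils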